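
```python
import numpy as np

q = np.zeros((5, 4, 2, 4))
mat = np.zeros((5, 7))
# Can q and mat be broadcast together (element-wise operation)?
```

No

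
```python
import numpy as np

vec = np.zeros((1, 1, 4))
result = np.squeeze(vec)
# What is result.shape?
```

(4,)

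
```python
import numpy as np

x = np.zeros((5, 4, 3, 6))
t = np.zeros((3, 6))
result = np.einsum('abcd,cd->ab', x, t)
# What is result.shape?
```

(5, 4)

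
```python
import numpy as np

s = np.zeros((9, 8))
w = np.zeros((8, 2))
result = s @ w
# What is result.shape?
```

(9, 2)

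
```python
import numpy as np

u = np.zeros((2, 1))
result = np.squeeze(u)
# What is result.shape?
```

(2,)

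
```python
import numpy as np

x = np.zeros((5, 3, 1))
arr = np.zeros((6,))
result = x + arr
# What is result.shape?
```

(5, 3, 6)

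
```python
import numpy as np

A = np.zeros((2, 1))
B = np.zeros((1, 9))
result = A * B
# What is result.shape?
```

(2, 9)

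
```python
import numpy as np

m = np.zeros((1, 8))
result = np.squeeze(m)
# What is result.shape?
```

(8,)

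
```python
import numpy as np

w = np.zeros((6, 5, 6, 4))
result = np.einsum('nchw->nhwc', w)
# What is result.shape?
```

(6, 6, 4, 5)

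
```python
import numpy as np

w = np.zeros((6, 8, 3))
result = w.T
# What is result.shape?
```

(3, 8, 6)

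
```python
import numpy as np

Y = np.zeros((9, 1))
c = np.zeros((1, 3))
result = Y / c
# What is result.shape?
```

(9, 3)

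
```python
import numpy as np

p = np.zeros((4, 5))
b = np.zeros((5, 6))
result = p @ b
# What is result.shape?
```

(4, 6)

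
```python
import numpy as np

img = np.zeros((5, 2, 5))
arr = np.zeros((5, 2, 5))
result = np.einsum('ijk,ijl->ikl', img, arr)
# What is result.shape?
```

(5, 5, 5)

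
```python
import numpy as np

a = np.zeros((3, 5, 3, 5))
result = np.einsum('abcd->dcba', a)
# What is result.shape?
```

(5, 3, 5, 3)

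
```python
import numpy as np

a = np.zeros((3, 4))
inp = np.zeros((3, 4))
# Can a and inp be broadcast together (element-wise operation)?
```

Yes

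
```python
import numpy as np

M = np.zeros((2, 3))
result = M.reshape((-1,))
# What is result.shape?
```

(6,)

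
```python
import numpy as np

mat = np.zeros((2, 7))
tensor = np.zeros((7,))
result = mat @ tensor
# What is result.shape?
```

(2,)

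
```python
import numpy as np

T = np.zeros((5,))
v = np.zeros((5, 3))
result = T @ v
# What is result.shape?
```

(3,)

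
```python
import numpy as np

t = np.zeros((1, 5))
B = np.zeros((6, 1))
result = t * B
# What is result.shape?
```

(6, 5)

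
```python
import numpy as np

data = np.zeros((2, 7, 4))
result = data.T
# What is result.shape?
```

(4, 7, 2)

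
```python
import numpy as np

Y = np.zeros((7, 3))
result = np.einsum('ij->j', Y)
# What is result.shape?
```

(3,)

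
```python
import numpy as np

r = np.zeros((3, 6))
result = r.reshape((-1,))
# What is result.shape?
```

(18,)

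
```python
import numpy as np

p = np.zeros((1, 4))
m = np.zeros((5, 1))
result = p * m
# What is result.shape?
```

(5, 4)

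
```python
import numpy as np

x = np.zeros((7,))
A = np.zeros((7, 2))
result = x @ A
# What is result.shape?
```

(2,)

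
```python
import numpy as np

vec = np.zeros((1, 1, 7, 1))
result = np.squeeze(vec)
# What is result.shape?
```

(7,)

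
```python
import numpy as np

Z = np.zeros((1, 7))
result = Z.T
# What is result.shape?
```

(7, 1)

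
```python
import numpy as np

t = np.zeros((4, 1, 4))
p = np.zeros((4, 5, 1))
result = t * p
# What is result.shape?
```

(4, 5, 4)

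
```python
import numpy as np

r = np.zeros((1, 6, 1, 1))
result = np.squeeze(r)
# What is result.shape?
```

(6,)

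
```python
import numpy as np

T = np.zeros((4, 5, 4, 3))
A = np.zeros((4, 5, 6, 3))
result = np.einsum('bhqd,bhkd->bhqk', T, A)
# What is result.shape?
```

(4, 5, 4, 6)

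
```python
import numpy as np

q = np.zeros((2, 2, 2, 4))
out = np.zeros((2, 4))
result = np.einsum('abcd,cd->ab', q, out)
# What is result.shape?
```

(2, 2)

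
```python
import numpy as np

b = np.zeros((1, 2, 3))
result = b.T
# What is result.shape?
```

(3, 2, 1)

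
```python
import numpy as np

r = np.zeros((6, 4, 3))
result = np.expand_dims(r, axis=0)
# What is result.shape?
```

(1, 6, 4, 3)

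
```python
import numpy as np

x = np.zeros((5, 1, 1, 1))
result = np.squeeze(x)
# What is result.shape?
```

(5,)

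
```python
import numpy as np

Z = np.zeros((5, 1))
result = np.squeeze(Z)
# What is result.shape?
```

(5,)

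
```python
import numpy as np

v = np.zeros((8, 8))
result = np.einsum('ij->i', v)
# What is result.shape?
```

(8,)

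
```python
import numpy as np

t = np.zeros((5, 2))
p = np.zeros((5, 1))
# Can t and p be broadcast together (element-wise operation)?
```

Yes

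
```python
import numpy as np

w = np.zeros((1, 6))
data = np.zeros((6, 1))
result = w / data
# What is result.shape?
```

(6, 6)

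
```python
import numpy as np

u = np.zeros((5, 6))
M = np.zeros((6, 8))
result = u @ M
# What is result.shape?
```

(5, 8)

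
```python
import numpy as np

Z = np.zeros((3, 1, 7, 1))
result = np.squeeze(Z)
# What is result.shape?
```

(3, 7)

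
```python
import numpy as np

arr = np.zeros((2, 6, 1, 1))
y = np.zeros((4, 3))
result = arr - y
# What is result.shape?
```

(2, 6, 4, 3)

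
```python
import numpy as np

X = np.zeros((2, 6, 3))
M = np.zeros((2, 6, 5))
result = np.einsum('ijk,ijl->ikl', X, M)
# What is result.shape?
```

(2, 3, 5)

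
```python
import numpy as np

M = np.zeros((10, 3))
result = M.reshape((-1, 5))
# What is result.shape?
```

(6, 5)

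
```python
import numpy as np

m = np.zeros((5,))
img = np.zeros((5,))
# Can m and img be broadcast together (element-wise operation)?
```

Yes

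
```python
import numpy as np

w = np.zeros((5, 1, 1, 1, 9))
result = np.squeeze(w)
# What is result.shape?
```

(5, 9)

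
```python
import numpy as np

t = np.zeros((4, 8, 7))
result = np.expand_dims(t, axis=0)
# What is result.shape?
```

(1, 4, 8, 7)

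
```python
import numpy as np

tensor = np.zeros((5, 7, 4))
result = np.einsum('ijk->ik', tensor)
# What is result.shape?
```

(5, 4)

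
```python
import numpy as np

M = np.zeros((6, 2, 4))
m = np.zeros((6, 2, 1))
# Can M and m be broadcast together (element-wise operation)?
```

Yes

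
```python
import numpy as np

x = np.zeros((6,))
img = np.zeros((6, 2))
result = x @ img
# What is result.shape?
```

(2,)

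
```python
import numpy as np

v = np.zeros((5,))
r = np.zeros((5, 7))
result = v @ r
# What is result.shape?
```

(7,)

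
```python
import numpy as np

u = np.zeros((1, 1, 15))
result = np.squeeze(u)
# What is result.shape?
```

(15,)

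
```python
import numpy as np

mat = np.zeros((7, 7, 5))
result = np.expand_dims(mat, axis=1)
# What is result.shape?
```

(7, 1, 7, 5)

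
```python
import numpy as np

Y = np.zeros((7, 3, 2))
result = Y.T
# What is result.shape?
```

(2, 3, 7)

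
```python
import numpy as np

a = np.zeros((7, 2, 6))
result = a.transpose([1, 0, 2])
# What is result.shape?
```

(2, 7, 6)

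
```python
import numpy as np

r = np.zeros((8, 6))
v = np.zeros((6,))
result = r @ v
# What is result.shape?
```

(8,)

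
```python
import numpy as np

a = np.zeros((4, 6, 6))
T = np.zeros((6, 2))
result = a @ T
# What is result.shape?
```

(4, 6, 2)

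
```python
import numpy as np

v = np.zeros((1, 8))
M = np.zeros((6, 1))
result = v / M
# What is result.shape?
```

(6, 8)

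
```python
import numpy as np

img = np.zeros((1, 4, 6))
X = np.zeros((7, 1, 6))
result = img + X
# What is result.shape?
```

(7, 4, 6)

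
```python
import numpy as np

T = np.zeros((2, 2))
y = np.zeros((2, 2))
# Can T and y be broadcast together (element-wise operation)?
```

Yes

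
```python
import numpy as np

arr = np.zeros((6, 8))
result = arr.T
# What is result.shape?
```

(8, 6)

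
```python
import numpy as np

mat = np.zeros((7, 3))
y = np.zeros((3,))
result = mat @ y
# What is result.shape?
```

(7,)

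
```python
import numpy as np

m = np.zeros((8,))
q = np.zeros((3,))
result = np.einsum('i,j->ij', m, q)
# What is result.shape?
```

(8, 3)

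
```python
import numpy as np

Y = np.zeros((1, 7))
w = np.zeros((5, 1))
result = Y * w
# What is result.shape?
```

(5, 7)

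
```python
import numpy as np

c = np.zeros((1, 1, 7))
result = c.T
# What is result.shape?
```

(7, 1, 1)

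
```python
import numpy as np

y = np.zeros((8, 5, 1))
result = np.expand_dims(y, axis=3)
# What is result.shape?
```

(8, 5, 1, 1)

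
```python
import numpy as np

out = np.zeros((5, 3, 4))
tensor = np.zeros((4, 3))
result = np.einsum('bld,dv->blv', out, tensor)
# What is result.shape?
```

(5, 3, 3)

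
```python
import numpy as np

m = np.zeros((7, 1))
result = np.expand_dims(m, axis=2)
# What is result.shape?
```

(7, 1, 1)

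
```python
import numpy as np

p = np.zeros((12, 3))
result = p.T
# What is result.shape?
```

(3, 12)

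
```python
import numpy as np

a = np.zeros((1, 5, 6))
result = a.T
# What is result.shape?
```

(6, 5, 1)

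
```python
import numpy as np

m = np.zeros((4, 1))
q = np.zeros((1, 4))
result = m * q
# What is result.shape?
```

(4, 4)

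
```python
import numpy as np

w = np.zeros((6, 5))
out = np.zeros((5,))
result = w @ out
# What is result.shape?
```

(6,)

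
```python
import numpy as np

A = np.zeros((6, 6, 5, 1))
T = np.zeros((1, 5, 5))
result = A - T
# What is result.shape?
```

(6, 6, 5, 5)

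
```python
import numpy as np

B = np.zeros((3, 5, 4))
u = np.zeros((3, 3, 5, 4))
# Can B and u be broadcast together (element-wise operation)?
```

Yes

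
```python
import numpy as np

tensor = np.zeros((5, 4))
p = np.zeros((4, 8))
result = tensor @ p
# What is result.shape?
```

(5, 8)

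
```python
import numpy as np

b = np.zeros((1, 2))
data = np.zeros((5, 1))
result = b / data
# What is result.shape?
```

(5, 2)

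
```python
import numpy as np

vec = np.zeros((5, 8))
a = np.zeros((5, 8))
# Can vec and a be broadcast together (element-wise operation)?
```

Yes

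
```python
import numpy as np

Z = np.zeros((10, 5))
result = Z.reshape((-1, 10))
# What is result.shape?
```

(5, 10)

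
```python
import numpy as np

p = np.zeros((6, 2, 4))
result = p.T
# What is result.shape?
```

(4, 2, 6)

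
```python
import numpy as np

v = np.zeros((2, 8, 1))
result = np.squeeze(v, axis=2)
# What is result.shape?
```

(2, 8)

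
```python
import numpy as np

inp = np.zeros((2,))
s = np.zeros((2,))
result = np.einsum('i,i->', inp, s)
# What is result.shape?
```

()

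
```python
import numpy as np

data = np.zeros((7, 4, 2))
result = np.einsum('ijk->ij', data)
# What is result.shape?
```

(7, 4)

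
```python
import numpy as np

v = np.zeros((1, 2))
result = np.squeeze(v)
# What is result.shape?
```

(2,)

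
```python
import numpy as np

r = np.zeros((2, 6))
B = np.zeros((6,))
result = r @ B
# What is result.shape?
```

(2,)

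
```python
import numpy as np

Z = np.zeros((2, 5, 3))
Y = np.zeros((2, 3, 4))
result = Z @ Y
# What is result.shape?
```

(2, 5, 4)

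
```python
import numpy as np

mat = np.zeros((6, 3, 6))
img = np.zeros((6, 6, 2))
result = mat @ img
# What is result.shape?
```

(6, 3, 2)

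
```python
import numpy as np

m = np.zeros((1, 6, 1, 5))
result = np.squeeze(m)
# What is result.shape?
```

(6, 5)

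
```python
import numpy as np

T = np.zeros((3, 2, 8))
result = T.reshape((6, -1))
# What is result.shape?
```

(6, 8)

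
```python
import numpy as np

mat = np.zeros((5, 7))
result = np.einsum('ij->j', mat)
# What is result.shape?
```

(7,)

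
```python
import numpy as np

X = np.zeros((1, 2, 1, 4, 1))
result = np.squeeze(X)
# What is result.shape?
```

(2, 4)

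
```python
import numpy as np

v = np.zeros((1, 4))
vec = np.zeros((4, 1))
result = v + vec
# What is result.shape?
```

(4, 4)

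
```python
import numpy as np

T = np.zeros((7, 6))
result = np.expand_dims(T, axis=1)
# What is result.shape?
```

(7, 1, 6)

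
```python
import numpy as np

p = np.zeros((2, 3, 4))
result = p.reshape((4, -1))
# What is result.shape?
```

(4, 6)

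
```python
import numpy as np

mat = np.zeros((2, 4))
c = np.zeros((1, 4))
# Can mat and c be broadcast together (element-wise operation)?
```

Yes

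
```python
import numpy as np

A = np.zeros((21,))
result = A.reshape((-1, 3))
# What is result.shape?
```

(7, 3)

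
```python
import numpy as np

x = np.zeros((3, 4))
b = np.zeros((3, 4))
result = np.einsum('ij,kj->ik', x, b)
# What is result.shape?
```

(3, 3)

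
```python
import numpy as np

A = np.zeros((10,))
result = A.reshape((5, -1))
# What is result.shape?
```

(5, 2)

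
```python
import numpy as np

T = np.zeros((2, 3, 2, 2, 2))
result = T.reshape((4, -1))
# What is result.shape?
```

(4, 12)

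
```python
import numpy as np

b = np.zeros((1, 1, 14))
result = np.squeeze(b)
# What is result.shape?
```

(14,)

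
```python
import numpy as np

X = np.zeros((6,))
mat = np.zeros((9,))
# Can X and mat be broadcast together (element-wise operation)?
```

No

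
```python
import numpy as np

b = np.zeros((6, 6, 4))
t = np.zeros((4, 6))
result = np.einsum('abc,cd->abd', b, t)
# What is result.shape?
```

(6, 6, 6)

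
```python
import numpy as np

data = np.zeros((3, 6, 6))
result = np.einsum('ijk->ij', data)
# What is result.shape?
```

(3, 6)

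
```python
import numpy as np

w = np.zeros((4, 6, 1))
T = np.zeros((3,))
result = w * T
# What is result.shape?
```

(4, 6, 3)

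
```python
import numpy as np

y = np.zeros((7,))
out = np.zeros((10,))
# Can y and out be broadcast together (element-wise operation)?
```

No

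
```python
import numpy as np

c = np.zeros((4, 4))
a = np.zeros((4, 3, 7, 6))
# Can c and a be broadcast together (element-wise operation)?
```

No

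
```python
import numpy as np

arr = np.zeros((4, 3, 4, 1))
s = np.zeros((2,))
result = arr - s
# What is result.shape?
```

(4, 3, 4, 2)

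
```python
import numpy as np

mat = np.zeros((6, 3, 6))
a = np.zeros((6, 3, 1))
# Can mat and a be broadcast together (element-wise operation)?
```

Yes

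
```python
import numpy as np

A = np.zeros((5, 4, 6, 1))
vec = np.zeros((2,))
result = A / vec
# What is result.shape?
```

(5, 4, 6, 2)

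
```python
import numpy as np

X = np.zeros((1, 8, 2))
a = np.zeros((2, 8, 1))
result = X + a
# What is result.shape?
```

(2, 8, 2)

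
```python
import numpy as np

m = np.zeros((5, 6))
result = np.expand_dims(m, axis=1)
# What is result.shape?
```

(5, 1, 6)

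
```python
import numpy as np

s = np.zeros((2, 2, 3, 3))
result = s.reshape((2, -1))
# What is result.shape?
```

(2, 18)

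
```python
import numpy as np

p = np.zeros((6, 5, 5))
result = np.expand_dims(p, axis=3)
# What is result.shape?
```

(6, 5, 5, 1)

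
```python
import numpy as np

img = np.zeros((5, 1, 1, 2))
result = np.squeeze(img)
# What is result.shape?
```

(5, 2)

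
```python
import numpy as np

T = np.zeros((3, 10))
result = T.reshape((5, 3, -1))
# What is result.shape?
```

(5, 3, 2)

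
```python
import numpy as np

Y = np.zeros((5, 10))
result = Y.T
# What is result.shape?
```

(10, 5)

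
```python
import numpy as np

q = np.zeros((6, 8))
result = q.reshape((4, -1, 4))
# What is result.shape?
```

(4, 3, 4)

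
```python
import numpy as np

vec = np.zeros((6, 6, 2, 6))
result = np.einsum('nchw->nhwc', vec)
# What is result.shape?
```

(6, 2, 6, 6)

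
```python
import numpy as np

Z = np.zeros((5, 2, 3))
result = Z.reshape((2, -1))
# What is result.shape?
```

(2, 15)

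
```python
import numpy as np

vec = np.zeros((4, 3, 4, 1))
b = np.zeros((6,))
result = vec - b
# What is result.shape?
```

(4, 3, 4, 6)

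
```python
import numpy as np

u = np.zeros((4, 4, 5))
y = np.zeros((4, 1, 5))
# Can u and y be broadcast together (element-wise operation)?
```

Yes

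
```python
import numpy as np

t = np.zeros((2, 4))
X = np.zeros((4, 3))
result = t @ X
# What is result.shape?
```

(2, 3)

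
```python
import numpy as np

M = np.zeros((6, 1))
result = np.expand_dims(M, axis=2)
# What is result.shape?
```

(6, 1, 1)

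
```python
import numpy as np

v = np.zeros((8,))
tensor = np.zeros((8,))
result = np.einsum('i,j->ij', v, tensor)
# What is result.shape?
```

(8, 8)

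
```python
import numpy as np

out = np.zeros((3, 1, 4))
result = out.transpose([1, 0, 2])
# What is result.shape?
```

(1, 3, 4)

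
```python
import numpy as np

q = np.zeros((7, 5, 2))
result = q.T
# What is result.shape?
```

(2, 5, 7)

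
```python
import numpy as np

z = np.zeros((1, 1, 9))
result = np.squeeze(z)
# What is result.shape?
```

(9,)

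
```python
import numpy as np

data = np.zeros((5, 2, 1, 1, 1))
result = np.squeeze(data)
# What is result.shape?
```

(5, 2)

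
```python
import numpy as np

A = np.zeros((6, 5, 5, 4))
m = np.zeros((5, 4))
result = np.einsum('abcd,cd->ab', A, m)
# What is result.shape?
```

(6, 5)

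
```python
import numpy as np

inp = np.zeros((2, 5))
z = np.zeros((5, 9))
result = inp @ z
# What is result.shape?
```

(2, 9)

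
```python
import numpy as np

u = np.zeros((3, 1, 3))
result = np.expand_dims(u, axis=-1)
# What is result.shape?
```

(3, 1, 3, 1)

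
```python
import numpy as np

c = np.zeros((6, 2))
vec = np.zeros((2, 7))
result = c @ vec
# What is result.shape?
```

(6, 7)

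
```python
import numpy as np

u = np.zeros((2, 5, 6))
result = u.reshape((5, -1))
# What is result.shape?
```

(5, 12)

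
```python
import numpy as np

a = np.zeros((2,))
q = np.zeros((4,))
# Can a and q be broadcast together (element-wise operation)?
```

No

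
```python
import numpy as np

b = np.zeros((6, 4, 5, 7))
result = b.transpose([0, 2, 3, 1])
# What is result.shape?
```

(6, 5, 7, 4)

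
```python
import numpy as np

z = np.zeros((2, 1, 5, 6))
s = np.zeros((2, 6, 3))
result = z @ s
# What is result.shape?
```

(2, 2, 5, 3)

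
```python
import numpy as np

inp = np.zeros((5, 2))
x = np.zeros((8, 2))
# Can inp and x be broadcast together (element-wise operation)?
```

No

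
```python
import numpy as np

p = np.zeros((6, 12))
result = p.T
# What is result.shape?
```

(12, 6)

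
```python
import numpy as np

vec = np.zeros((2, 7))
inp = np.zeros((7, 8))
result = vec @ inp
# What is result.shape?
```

(2, 8)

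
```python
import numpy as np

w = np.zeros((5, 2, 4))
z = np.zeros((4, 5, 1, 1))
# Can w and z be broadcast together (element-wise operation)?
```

Yes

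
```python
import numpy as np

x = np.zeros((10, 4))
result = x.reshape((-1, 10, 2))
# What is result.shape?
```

(2, 10, 2)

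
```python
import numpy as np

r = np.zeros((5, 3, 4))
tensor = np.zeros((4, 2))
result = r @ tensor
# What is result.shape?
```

(5, 3, 2)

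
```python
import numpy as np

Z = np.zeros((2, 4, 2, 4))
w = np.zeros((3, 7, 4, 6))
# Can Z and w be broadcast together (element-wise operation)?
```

No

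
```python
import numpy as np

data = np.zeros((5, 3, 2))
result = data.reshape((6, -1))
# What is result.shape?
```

(6, 5)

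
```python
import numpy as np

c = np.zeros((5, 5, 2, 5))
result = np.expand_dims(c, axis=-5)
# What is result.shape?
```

(1, 5, 5, 2, 5)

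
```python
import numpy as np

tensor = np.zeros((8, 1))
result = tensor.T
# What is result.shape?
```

(1, 8)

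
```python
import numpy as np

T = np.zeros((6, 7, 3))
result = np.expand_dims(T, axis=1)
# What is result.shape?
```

(6, 1, 7, 3)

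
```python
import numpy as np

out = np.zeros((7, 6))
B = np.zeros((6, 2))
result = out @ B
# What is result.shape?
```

(7, 2)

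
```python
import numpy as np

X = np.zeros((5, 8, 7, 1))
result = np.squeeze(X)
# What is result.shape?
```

(5, 8, 7)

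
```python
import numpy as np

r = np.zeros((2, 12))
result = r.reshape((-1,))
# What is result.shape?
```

(24,)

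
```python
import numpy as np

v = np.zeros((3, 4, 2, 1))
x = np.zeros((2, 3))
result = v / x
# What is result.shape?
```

(3, 4, 2, 3)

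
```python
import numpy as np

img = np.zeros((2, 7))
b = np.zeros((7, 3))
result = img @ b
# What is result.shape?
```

(2, 3)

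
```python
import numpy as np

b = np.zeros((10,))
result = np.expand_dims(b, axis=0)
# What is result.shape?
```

(1, 10)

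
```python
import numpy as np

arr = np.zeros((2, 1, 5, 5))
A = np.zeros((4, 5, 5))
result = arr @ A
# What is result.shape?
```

(2, 4, 5, 5)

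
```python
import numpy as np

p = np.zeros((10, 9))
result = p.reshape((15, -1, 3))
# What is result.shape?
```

(15, 2, 3)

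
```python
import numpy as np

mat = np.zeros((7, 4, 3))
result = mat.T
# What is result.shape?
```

(3, 4, 7)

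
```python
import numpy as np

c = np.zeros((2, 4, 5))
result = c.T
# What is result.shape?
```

(5, 4, 2)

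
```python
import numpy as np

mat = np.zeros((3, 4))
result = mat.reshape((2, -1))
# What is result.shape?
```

(2, 6)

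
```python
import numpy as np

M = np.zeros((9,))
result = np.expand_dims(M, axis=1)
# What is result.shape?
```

(9, 1)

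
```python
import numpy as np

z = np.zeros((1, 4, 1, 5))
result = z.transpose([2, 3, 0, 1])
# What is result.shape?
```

(1, 5, 1, 4)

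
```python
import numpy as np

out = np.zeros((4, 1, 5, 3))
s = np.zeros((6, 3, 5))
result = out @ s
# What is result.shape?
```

(4, 6, 5, 5)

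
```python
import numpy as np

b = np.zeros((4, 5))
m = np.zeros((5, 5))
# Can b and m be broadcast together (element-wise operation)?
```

No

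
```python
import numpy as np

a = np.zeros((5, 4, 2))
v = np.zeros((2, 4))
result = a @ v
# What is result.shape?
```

(5, 4, 4)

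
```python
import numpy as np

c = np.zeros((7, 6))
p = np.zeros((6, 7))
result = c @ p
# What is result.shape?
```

(7, 7)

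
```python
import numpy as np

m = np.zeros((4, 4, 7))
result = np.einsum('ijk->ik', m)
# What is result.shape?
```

(4, 7)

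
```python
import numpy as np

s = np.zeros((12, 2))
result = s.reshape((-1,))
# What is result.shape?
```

(24,)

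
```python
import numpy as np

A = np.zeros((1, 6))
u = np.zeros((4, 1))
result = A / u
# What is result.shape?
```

(4, 6)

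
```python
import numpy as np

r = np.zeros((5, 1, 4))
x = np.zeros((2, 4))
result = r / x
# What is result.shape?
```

(5, 2, 4)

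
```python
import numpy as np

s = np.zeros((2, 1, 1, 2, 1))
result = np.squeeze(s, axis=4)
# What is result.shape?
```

(2, 1, 1, 2)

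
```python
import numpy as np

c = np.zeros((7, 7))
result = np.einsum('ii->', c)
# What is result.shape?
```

()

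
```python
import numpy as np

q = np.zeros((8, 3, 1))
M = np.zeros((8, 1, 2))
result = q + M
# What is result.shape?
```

(8, 3, 2)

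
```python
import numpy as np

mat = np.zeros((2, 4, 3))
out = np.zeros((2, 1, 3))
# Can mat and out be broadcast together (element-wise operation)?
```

Yes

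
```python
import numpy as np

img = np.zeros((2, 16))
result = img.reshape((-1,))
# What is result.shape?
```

(32,)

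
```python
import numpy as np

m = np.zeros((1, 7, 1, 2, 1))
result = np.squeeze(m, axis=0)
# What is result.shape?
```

(7, 1, 2, 1)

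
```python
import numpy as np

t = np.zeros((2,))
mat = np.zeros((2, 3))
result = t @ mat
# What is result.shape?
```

(3,)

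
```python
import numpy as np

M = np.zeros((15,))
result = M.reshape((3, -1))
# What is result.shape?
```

(3, 5)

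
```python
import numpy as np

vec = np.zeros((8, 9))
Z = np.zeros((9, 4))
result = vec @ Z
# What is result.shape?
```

(8, 4)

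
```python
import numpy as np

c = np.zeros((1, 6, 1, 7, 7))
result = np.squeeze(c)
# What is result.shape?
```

(6, 7, 7)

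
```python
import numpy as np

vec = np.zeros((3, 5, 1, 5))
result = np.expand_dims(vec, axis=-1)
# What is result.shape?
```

(3, 5, 1, 5, 1)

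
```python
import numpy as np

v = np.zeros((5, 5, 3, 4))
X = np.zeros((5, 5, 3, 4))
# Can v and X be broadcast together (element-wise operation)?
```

Yes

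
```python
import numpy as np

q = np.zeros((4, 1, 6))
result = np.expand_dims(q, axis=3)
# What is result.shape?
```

(4, 1, 6, 1)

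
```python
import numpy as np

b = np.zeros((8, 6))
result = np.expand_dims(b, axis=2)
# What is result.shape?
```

(8, 6, 1)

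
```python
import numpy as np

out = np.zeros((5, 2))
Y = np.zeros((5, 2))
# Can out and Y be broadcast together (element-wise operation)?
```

Yes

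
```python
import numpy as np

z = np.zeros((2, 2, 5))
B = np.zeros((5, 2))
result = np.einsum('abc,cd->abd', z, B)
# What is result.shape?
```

(2, 2, 2)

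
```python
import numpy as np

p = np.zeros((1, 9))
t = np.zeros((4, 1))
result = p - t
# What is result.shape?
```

(4, 9)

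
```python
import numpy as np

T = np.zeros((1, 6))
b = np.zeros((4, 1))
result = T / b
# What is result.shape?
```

(4, 6)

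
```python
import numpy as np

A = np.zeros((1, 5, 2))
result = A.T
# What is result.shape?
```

(2, 5, 1)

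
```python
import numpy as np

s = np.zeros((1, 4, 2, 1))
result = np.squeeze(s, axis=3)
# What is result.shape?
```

(1, 4, 2)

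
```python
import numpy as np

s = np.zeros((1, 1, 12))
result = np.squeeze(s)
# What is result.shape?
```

(12,)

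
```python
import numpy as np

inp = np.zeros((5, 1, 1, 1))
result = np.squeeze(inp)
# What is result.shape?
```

(5,)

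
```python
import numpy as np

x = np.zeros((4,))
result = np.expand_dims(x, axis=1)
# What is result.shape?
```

(4, 1)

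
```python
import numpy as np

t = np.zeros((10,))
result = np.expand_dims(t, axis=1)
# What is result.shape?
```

(10, 1)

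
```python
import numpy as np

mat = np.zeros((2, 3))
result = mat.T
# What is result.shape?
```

(3, 2)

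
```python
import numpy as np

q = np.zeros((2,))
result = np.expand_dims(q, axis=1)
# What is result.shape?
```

(2, 1)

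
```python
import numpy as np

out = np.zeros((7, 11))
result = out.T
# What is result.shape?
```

(11, 7)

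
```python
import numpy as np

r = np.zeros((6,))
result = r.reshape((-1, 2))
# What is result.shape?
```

(3, 2)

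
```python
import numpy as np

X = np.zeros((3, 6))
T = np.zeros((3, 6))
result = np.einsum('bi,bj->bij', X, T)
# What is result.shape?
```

(3, 6, 6)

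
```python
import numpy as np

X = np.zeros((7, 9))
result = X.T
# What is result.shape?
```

(9, 7)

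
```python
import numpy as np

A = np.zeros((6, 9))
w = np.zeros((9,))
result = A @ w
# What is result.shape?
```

(6,)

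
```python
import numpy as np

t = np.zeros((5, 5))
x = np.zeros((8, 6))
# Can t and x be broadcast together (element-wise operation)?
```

No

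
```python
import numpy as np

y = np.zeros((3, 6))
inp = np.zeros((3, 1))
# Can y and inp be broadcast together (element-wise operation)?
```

Yes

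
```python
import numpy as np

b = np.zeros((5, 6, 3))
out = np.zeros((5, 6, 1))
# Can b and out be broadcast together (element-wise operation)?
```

Yes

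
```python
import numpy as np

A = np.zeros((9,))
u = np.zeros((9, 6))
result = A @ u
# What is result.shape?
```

(6,)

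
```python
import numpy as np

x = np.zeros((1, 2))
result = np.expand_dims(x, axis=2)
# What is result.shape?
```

(1, 2, 1)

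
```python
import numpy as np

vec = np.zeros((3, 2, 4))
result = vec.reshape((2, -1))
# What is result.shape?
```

(2, 12)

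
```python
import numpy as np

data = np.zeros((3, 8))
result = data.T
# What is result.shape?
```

(8, 3)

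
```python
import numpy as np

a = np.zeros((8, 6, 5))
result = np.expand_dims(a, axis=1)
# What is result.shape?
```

(8, 1, 6, 5)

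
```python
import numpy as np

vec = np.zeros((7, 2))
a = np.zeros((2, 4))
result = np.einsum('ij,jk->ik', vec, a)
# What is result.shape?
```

(7, 4)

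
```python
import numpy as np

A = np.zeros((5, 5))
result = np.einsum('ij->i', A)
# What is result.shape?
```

(5,)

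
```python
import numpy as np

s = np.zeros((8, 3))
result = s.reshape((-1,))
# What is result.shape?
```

(24,)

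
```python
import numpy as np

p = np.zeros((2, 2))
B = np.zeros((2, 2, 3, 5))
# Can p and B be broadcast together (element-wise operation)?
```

No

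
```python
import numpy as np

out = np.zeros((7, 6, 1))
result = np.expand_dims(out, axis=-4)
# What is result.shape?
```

(1, 7, 6, 1)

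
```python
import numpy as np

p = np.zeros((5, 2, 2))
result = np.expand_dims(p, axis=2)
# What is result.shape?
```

(5, 2, 1, 2)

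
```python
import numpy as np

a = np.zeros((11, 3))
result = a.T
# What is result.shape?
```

(3, 11)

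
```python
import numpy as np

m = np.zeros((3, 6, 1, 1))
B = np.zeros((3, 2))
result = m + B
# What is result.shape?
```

(3, 6, 3, 2)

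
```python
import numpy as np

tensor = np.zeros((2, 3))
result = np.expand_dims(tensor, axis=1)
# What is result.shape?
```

(2, 1, 3)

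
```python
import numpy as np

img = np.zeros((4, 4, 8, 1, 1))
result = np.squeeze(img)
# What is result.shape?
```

(4, 4, 8)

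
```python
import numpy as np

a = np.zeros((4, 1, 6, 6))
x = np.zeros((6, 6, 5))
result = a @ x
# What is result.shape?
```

(4, 6, 6, 5)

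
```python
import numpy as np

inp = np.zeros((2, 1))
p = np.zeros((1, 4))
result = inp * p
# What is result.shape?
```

(2, 4)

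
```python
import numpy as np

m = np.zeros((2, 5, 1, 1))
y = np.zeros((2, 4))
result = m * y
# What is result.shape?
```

(2, 5, 2, 4)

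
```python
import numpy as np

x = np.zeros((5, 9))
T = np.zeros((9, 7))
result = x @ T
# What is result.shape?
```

(5, 7)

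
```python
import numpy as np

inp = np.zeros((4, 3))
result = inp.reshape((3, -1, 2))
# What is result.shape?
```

(3, 2, 2)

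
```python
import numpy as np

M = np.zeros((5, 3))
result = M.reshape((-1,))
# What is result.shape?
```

(15,)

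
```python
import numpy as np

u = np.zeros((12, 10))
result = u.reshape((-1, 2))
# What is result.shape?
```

(60, 2)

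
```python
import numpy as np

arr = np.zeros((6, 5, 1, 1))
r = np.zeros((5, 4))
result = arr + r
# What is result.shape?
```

(6, 5, 5, 4)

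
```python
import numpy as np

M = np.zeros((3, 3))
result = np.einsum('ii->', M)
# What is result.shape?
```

()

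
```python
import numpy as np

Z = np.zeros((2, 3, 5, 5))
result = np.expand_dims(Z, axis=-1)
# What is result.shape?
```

(2, 3, 5, 5, 1)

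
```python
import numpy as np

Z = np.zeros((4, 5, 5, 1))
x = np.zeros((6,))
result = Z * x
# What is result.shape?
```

(4, 5, 5, 6)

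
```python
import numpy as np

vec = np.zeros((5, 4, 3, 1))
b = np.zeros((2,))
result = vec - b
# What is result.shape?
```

(5, 4, 3, 2)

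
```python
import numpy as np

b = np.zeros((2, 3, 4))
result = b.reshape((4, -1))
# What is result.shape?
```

(4, 6)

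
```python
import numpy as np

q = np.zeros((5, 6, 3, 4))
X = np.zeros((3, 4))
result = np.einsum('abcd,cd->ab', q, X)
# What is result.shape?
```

(5, 6)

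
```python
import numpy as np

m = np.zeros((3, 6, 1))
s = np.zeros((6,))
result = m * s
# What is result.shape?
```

(3, 6, 6)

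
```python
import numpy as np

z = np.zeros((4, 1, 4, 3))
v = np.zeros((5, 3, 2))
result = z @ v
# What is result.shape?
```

(4, 5, 4, 2)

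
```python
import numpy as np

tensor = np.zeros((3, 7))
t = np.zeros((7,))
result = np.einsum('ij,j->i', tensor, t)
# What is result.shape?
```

(3,)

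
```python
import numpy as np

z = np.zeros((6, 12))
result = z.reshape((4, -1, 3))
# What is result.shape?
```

(4, 6, 3)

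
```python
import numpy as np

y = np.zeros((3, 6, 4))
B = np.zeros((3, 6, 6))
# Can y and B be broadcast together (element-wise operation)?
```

No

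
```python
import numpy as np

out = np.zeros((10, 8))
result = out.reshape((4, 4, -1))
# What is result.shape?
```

(4, 4, 5)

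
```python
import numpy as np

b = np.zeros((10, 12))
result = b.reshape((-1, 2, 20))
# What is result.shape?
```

(3, 2, 20)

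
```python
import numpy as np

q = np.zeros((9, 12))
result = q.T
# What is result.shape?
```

(12, 9)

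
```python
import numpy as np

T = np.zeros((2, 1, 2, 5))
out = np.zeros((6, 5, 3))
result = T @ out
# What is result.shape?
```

(2, 6, 2, 3)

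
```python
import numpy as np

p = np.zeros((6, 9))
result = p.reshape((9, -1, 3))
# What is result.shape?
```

(9, 2, 3)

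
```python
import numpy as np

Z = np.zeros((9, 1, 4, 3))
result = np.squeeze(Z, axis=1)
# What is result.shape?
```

(9, 4, 3)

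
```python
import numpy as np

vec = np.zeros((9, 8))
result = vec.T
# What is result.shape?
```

(8, 9)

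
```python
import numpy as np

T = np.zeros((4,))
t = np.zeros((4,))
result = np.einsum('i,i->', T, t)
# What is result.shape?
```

()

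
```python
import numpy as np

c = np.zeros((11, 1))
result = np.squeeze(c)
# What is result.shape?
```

(11,)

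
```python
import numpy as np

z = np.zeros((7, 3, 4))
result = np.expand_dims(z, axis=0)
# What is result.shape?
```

(1, 7, 3, 4)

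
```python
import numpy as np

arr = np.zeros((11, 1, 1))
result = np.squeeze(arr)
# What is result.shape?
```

(11,)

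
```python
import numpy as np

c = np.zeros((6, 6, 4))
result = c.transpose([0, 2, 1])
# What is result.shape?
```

(6, 4, 6)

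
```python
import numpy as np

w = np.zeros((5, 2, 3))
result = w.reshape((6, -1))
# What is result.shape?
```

(6, 5)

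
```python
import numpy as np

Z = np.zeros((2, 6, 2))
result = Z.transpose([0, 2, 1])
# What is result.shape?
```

(2, 2, 6)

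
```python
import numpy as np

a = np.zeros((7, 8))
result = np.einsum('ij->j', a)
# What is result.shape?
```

(8,)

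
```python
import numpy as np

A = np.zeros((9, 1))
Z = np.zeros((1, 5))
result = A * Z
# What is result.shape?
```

(9, 5)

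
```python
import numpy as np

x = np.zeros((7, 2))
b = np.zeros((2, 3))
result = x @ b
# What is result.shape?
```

(7, 3)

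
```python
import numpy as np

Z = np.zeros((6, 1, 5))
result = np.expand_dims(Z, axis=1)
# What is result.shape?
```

(6, 1, 1, 5)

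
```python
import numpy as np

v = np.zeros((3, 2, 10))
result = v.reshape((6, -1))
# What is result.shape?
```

(6, 10)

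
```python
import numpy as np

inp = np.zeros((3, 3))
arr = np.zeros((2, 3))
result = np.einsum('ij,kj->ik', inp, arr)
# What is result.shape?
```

(3, 2)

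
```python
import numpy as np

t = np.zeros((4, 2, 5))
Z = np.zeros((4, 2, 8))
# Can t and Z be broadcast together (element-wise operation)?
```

No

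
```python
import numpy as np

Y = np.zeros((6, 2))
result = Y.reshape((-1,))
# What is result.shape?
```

(12,)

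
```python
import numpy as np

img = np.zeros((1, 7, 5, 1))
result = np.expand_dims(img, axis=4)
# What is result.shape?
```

(1, 7, 5, 1, 1)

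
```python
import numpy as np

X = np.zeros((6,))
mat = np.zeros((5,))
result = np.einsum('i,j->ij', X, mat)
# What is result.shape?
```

(6, 5)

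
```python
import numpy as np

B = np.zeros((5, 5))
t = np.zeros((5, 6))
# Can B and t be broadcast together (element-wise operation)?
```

No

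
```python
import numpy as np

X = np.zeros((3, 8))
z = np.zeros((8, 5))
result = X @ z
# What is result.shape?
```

(3, 5)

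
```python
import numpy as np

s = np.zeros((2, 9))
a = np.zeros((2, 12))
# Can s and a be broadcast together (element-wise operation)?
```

No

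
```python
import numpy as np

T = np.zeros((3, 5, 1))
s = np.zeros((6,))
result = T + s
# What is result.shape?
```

(3, 5, 6)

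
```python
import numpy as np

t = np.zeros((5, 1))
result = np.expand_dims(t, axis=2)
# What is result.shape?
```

(5, 1, 1)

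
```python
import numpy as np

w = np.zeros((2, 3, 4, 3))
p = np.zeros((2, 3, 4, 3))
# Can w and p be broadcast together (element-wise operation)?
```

Yes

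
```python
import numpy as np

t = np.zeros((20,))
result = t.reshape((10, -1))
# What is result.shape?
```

(10, 2)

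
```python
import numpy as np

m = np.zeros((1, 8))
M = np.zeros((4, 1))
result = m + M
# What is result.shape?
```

(4, 8)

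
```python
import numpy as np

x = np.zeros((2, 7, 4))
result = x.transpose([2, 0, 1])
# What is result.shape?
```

(4, 2, 7)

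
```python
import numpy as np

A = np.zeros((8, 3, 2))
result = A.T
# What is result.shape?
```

(2, 3, 8)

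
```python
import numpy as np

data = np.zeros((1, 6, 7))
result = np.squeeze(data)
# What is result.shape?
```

(6, 7)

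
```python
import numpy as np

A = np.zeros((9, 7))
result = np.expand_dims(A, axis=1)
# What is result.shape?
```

(9, 1, 7)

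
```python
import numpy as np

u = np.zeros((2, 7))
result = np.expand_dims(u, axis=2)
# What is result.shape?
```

(2, 7, 1)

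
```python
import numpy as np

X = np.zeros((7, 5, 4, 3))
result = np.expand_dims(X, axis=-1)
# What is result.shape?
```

(7, 5, 4, 3, 1)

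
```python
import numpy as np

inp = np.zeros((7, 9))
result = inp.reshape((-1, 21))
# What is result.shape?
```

(3, 21)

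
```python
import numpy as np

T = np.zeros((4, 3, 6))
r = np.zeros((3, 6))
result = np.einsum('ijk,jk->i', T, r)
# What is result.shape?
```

(4,)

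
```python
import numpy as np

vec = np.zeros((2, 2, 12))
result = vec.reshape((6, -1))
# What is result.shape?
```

(6, 8)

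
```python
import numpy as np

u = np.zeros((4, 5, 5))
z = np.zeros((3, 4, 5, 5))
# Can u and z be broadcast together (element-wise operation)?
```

Yes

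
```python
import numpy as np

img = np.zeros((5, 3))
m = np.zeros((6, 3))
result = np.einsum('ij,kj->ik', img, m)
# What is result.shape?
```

(5, 6)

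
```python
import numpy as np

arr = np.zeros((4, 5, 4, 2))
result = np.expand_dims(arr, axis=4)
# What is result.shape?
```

(4, 5, 4, 2, 1)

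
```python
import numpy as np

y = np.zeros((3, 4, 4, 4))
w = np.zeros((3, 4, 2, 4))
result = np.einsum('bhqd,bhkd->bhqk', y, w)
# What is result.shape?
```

(3, 4, 4, 2)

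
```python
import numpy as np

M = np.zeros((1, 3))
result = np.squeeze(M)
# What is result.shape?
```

(3,)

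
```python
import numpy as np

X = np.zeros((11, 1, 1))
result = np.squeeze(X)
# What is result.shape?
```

(11,)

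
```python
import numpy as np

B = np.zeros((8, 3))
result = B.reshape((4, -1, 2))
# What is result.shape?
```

(4, 3, 2)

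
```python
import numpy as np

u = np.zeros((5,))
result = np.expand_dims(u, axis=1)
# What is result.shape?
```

(5, 1)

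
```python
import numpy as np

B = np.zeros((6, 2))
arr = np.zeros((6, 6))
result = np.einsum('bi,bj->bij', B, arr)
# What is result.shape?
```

(6, 2, 6)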